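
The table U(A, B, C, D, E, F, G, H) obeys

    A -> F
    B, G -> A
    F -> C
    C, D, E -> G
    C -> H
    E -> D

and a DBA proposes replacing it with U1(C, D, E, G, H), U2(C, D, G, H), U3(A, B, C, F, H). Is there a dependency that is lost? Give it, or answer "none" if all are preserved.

Check B, G → A: no single fragment contains all of {A, B, G}, and the restricted closure of {B, G} across the fragments never reaches {A}.
A → F is preserved.
F → C is preserved.
C, D, E → G is preserved.
C → H is preserved.
E → D is preserved.

B, G -> A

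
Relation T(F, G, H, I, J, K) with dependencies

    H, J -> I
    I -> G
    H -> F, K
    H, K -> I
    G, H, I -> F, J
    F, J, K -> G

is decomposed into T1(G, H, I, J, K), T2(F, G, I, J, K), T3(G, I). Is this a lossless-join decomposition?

Chase test. Columns are F, G, H, I, J, K; row i has aⱼ where attribute j ∈ Ti, else bᵢⱼ.
Initial tableau (one row per fragment):
  row 1: b11 a2 a3 a4 a5 a6
  row 2: a1 a2 b23 a4 a5 a6
  row 3: b31 a2 b33 a4 b35 b36
No row becomes fully distinguished — the join is lossy.

No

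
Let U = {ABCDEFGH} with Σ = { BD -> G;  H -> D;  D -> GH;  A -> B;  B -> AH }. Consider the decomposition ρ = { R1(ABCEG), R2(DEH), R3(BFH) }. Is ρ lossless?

Chase test. Columns are ABCDEFGH; row i has aⱼ where attribute j ∈ Ri, else bᵢⱼ.
Initial tableau (one row per fragment):
  row 1: a1 a2 a3 b14 a5 b16 a7 b18
  row 2: b21 b22 b23 a4 a5 b26 b27 a8
  row 3: b31 a2 b33 b34 b35 a6 b37 a8
Rows 2 and 3 agree on H; apply H→D and equate their D entries.
Rows 2 and 3 agree on D; apply D→GH and equate their GH entries.
Rows 1 and 3 agree on B; apply B→AH and equate their AH entries.
Rows 1 and 2 agree on H; apply H→D and equate their D entries.
Rows 1 and 2 agree on D; apply D→GH and equate their GH entries.
No row becomes fully distinguished — the join is lossy.

No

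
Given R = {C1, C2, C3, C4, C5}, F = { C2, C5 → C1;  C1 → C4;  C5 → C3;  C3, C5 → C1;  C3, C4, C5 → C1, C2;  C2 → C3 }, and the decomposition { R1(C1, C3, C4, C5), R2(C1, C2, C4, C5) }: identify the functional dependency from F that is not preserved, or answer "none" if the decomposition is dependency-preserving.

C2 → C3

Check C2 → C3: no single fragment contains all of {C2, C3}, and the restricted closure of {C2} across the fragments never reaches {C3}.
C2, C5 → C1 is preserved.
C1 → C4 is preserved.
C5 → C3 is preserved.
C3, C5 → C1 is preserved.
C3, C4, C5 → C1, C2 is preserved.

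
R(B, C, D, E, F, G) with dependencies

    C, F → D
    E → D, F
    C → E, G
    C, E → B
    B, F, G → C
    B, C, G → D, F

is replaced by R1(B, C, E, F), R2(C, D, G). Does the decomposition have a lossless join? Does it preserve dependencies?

Lossless test: (C)⁺ = {B, C, D, E, F, G}, which contains all of one fragment — lossless.
Dependency preservation: the restricted closure of {E} across the fragments never reaches {D, F}, so E → D, F cannot be enforced without a join — not preserved.

lossless but not dependency-preserving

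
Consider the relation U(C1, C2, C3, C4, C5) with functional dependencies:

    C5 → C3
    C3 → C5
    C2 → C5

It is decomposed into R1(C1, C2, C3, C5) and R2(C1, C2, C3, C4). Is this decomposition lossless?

Yes

Common attributes: R1 ∩ R2 = {C1, C2, C3}.
Closure of {C1, C2, C3}: C3 → C5 applies, adding C5. So (C1, C2, C3)⁺ = {C1, C2, C3, C5}.
This closure contains every attribute of R1, so R1 ∩ R2 → R1. The join is lossless.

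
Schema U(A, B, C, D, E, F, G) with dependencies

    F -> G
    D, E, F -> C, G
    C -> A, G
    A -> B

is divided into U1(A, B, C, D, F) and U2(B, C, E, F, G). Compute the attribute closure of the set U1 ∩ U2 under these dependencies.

U1 ∩ U2 = {B, C, F}.
F → G applies, adding G
C → A, G applies, adding A
Closure: {A, B, C, F, G}.

A, B, C, F, G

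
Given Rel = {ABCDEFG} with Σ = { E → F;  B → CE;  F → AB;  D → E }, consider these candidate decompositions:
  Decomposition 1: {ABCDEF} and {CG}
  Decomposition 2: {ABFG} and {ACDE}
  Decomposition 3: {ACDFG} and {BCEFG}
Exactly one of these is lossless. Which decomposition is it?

Decomposition 3

Decomposition 1: common = {C}, closure = {C} → lossy.
Decomposition 2: common = {A}, closure = {A} → lossy.
Decomposition 3: common = {CFG}, closure = {ABCEFG} → lossless.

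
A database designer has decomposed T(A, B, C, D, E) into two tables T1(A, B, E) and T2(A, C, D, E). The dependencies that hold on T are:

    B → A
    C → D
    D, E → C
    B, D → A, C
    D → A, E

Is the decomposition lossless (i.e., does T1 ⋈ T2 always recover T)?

Common attributes: T1 ∩ T2 = {A, E}.
No dependency enlarges {A, E}, so (A, E)⁺ = {A, E}.
The closure contains neither all of T1 = {A, B, E} nor all of T2 = {A, C, D, E}, so the common attributes are not a superkey of either fragment. The join is lossy.

No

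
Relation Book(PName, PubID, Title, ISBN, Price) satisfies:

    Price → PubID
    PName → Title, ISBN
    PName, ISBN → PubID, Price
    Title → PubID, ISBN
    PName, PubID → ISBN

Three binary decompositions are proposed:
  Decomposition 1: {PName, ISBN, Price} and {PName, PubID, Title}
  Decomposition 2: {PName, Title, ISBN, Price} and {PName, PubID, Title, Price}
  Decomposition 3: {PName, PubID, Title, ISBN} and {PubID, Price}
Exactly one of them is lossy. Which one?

Decomposition 3

Decomposition 1: common = {PName}, closure = {PName, PubID, Title, ISBN, Price} → lossless.
Decomposition 2: common = {PName, Title, Price}, closure = {PName, PubID, Title, ISBN, Price} → lossless.
Decomposition 3: common = {PubID}, closure = {PubID} → lossy.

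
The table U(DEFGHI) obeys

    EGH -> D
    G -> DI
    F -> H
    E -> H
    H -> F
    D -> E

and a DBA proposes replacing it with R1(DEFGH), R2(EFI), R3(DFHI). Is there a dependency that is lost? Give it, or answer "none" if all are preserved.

Check G → DI: no single fragment contains all of {DGI}, and the restricted closure of {G} across the fragments never reaches {DI}.
EGH → D is preserved.
F → H is preserved.
E → H is preserved.
H → F is preserved.
D → E is preserved.

G -> DI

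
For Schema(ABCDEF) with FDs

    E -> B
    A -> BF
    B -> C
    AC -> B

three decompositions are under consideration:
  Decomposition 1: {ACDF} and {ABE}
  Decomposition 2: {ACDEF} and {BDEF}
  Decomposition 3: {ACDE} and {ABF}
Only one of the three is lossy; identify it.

Decomposition 1: common = {A}, closure = {ABCF} → lossy.
Decomposition 2: common = {DEF}, closure = {BCDEF} → lossless.
Decomposition 3: common = {A}, closure = {ABCF} → lossless.

Decomposition 1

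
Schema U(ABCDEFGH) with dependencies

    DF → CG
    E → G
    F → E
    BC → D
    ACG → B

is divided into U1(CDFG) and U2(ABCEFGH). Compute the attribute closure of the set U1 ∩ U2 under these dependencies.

CEFG

U1 ∩ U2 = {CFG}.
F → E applies, adding E
Closure: {CEFG}.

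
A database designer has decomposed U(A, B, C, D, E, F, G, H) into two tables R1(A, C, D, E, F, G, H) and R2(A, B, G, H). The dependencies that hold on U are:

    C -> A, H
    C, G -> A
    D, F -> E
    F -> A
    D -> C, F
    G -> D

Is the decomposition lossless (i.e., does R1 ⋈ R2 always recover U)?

Common attributes: R1 ∩ R2 = {A, G, H}.
Closure of {A, G, H}: G → D applies, adding D; D → C, F applies, adding C, F; D, F → E applies, adding E. So (A, G, H)⁺ = {A, C, D, E, F, G, H}.
This closure contains every attribute of R1, so R1 ∩ R2 → R1. The join is lossless.

Yes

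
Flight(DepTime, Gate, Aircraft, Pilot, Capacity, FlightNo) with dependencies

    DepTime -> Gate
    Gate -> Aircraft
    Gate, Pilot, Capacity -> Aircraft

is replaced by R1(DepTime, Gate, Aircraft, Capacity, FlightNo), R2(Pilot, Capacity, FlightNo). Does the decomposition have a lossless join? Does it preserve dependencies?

Lossless test: (Capacity, FlightNo)⁺ = {Capacity, FlightNo}, which is a superkey of neither fragment — lossy.
Dependency preservation: Gate, Pilot, Capacity → Aircraft is not contained in any single fragment, but the restricted closure of its left-hand side across the fragments still reaches the right-hand side; the remaining FDs each lie inside some fragment. All dependencies are preserved.

lossy but dependency-preserving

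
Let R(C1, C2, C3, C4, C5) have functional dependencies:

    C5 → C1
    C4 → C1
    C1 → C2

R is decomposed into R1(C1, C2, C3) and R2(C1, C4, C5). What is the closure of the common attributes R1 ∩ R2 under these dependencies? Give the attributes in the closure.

R1 ∩ R2 = {C1}.
C1 → C2 applies, adding C2
Closure: {C1, C2}.

C1, C2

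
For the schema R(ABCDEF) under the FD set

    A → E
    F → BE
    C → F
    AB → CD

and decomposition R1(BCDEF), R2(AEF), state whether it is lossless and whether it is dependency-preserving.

Lossless test: (EF)⁺ = {BEF}, which is a superkey of neither fragment — lossy.
Dependency preservation: the restricted closure of {AB} across the fragments never reaches {CD}, so AB → CD cannot be enforced without a join — not preserved.

lossy and not dependency-preserving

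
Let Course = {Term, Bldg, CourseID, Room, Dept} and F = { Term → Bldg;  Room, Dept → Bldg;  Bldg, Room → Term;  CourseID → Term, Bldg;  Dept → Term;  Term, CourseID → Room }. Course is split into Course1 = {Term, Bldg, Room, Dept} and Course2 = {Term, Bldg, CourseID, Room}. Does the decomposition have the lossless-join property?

Common attributes: Course1 ∩ Course2 = {Term, Bldg, Room}.
No dependency enlarges {Term, Bldg, Room}, so (Term, Bldg, Room)⁺ = {Term, Bldg, Room}.
The closure contains neither all of Course1 = {Term, Bldg, Room, Dept} nor all of Course2 = {Term, Bldg, CourseID, Room}, so the common attributes are not a superkey of either fragment. The join is lossy.

No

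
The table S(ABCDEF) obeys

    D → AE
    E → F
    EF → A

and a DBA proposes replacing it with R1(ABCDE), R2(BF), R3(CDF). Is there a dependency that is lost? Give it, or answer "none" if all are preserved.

Check E → F: no single fragment contains all of {EF}, and the restricted closure of {E} across the fragments never reaches {F}.
D → AE is preserved.
EF → A is preserved.

E → F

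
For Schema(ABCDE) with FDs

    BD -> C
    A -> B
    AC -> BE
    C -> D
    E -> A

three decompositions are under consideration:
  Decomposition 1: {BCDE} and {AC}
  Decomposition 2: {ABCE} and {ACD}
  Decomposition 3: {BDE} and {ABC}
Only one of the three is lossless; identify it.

Decomposition 2

Decomposition 1: common = {C}, closure = {CD} → lossy.
Decomposition 2: common = {AC}, closure = {ABCDE} → lossless.
Decomposition 3: common = {B}, closure = {B} → lossy.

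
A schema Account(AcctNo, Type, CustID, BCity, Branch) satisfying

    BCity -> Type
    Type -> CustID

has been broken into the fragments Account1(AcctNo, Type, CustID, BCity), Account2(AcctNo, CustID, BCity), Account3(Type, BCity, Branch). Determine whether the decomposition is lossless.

Chase test. Columns are AcctNo, Type, CustID, BCity, Branch; row i has aⱼ where attribute j ∈ Accounti, else bᵢⱼ.
Initial tableau (one row per fragment):
  row 1: a1 a2 a3 a4 b15
  row 2: a1 b22 a3 a4 b25
  row 3: b31 a2 b33 a4 a5
Rows 1 and 2 agree on BCity; apply BCity→Type and equate their Type entries.
Rows 1 and 3 agree on Type; apply Type→CustID and equate their CustID entries.
No row becomes fully distinguished — the join is lossy.

No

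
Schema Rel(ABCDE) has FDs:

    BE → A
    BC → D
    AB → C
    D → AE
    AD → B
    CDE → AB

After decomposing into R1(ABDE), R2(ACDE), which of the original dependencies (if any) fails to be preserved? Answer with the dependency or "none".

BC → D

Check BC → D: no single fragment contains all of {BCD}, and the restricted closure of {BC} across the fragments never reaches {D}.
BE → A is preserved.
AB → C is preserved.
D → AE is preserved.
AD → B is preserved.
CDE → AB is preserved.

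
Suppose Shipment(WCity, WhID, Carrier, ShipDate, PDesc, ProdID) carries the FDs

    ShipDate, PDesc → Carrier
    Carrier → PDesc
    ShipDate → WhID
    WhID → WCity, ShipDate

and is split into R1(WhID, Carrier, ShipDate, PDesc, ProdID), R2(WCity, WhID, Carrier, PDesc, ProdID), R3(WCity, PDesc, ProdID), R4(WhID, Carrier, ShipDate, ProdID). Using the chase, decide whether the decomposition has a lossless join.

Chase test. Columns are WCity, WhID, Carrier, ShipDate, PDesc, ProdID; row i has aⱼ where attribute j ∈ Ri, else bᵢⱼ.
Initial tableau (one row per fragment):
  row 1: b11 a2 a3 a4 a5 a6
  row 2: a1 a2 a3 b24 a5 a6
  row 3: a1 b32 b33 b34 a5 a6
  row 4: b41 a2 a3 a4 b45 a6
Rows 1 and 4 agree on Carrier; apply Carrier→PDesc and equate their PDesc entries.
Rows 1 and 2 agree on WhID; apply WhID→WCity, ShipDate and equate their WCity, ShipDate entries.
Rows 1 and 4 agree on WhID; apply WhID→WCity, ShipDate and equate their WCity, ShipDate entries.
Row 1 is now all distinguished symbols — the join is lossless.

Yes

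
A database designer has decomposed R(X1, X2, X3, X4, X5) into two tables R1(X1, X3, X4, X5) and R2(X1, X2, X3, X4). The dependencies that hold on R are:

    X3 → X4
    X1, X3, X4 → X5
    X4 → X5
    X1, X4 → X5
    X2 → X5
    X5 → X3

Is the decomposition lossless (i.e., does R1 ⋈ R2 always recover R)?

Yes

Common attributes: R1 ∩ R2 = {X1, X3, X4}.
Closure of {X1, X3, X4}: X1, X3, X4 → X5 applies, adding X5. So (X1, X3, X4)⁺ = {X1, X3, X4, X5}.
This closure contains every attribute of R1, so R1 ∩ R2 → R1. The join is lossless.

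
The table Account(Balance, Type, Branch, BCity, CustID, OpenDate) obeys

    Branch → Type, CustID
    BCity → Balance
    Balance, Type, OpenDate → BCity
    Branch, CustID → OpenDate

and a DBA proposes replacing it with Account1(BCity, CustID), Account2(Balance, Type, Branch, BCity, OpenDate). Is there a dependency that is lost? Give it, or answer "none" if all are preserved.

Branch → Type, CustID

Check Branch → Type, CustID: no single fragment contains all of {Type, Branch, CustID}, and the restricted closure of {Branch} across the fragments never reaches {Type, CustID}.
BCity → Balance is preserved.
Balance, Type, OpenDate → BCity is preserved.
Branch, CustID → OpenDate is preserved.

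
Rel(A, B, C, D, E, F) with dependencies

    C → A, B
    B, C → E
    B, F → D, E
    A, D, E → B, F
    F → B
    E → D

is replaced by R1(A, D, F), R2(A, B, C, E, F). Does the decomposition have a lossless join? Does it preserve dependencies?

Lossless test: (A, F)⁺ = {A, B, D, E, F}, which contains all of one fragment — lossless.
Dependency preservation: the restricted closure of {E} across the fragments never reaches {D}, so E → D cannot be enforced without a join — not preserved.

lossless but not dependency-preserving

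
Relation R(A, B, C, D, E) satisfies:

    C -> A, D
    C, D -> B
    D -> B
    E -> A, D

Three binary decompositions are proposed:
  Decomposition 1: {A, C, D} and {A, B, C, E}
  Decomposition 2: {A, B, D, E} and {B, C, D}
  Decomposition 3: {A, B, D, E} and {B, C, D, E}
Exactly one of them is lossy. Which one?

Decomposition 1: common = {A, C}, closure = {A, B, C, D} → lossless.
Decomposition 2: common = {B, D}, closure = {B, D} → lossy.
Decomposition 3: common = {B, D, E}, closure = {A, B, D, E} → lossless.

Decomposition 2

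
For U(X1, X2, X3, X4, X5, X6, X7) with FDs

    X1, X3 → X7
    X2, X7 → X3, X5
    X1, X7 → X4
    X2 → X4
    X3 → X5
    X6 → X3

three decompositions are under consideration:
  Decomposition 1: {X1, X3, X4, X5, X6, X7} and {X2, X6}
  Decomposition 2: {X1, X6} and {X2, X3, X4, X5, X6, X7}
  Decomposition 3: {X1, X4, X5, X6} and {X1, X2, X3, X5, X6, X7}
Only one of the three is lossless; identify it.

Decomposition 3

Decomposition 1: common = {X6}, closure = {X3, X5, X6} → lossy.
Decomposition 2: common = {X6}, closure = {X3, X5, X6} → lossy.
Decomposition 3: common = {X1, X5, X6}, closure = {X1, X3, X4, X5, X6, X7} → lossless.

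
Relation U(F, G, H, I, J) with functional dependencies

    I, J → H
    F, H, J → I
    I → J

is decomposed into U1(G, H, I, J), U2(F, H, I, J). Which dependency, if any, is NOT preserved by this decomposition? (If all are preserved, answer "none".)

none

I, J → H lies within U1.
F, H, J → I lies within U2.
I → J lies within U1.
Every dependency is enforceable on the fragments, so the decomposition is dependency-preserving.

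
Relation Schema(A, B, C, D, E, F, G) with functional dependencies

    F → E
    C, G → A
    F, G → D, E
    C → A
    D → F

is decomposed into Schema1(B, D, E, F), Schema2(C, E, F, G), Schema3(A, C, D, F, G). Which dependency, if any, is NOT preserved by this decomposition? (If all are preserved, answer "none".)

F → E lies within Schema1.
C, G → A lies within Schema3.
F, G → D, E: restricted closure across fragments reaches D, E.
C → A lies within Schema3.
D → F lies within Schema1.
Every dependency is enforceable on the fragments, so the decomposition is dependency-preserving.

none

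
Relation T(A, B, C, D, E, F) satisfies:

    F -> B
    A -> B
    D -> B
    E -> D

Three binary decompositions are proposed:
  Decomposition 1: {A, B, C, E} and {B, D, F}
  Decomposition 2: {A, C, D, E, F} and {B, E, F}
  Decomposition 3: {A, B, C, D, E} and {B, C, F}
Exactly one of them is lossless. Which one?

Decomposition 1: common = {B}, closure = {B} → lossy.
Decomposition 2: common = {E, F}, closure = {B, D, E, F} → lossless.
Decomposition 3: common = {B, C}, closure = {B, C} → lossy.

Decomposition 2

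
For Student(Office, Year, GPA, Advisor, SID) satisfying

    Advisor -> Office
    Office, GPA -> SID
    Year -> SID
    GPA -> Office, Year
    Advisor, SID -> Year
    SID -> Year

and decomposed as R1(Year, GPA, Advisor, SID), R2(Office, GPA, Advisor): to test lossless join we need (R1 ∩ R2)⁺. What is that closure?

Office, Year, GPA, Advisor, SID

R1 ∩ R2 = {GPA, Advisor}.
Advisor → Office applies, adding Office
Office, GPA → SID applies, adding SID
GPA → Office, Year applies, adding Year
Closure: {Office, Year, GPA, Advisor, SID}.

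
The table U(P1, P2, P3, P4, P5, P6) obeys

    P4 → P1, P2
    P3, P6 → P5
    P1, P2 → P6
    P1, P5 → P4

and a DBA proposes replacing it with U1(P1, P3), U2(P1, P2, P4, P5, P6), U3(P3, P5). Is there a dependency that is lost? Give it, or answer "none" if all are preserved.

P3, P6 → P5

Check P3, P6 → P5: no single fragment contains all of {P3, P5, P6}, and the restricted closure of {P3, P6} across the fragments never reaches {P5}.
P4 → P1, P2 is preserved.
P1, P2 → P6 is preserved.
P1, P5 → P4 is preserved.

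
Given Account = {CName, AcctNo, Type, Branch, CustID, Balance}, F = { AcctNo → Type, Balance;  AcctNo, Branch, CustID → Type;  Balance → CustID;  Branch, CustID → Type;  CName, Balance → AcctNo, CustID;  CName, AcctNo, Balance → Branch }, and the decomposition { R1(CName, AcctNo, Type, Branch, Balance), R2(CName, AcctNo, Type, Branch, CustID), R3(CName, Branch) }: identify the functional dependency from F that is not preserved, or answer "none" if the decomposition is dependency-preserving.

Check Balance → CustID: no single fragment contains all of {CustID, Balance}, and the restricted closure of {Balance} across the fragments never reaches {CustID}.
AcctNo → Type, Balance is preserved.
AcctNo, Branch, CustID → Type is preserved.
Branch, CustID → Type is preserved.
CName, Balance → AcctNo, CustID is preserved.
CName, AcctNo, Balance → Branch is preserved.

Balance → CustID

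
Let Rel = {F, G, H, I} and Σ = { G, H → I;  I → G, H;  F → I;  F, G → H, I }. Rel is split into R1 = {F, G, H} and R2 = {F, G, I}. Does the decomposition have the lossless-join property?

Common attributes: R1 ∩ R2 = {F, G}.
Closure of {F, G}: F → I applies, adding I; F, G → H, I applies, adding H. So (F, G)⁺ = {F, G, H, I}.
This closure contains every attribute of R1, so R1 ∩ R2 → R1. The join is lossless.

Yes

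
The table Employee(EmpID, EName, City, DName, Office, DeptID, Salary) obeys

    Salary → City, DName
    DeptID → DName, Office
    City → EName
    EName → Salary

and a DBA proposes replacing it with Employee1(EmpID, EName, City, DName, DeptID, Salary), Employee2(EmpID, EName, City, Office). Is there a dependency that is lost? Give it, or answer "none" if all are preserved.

DeptID → DName, Office

Check DeptID → DName, Office: no single fragment contains all of {DName, Office, DeptID}, and the restricted closure of {DeptID} across the fragments never reaches {DName, Office}.
Salary → City, DName is preserved.
City → EName is preserved.
EName → Salary is preserved.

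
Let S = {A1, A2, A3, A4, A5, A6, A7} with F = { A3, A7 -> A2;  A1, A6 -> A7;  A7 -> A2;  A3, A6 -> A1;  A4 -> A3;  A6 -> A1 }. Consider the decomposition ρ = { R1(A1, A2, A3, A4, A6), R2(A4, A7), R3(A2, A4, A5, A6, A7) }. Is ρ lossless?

Chase test. Columns are A1, A2, A3, A4, A5, A6, A7; row i has aⱼ where attribute j ∈ Ri, else bᵢⱼ.
Initial tableau (one row per fragment):
  row 1: a1 a2 a3 a4 b15 a6 b17
  row 2: b21 b22 b23 a4 b25 b26 a7
  row 3: b31 a2 b33 a4 a5 a6 a7
Rows 2 and 3 agree on A7; apply A7→A2 and equate their A2 entries.
Rows 1 and 2 agree on A4; apply A4→A3 and equate their A3 entries.
Rows 1 and 3 agree on A4; apply A4→A3 and equate their A3 entries.
Rows 1 and 3 agree on A6; apply A6→A1 and equate their A1 entries.
Rows 1 and 3 agree on A1, A6; apply A1, A6→A7 and equate their A7 entries.
Row 3 is now all distinguished symbols — the join is lossless.

Yes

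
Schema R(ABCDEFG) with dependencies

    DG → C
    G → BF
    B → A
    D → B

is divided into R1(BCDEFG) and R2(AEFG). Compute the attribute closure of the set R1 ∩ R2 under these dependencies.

R1 ∩ R2 = {EFG}.
G → BF applies, adding B
B → A applies, adding A
Closure: {ABEFG}.

ABEFG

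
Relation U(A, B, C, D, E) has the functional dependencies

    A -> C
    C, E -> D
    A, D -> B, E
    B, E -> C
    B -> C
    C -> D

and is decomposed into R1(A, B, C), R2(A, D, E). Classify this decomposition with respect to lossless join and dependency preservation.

lossless but not dependency-preserving

Lossless test: (A)⁺ = {A, B, C, D, E}, which contains all of one fragment — lossless.
Dependency preservation: the restricted closure of {C, E} across the fragments never reaches {D}, so C, E → D cannot be enforced without a join — not preserved.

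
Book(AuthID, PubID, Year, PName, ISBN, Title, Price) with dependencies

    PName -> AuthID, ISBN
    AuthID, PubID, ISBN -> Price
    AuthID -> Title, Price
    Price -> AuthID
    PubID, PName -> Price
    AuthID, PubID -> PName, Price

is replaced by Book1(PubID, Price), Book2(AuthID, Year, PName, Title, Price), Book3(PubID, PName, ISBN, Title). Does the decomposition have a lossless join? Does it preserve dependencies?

lossy and not dependency-preserving

Lossless test (chase): Rows 2 and 3 agree on PName; apply PName→AuthID, ISBN and equate their AuthID, ISBN entries. Rows 2 and 3 agree on AuthID; apply AuthID→Title, Price and equate their Title, Price entries. Rows 1 and 2 agree on Price; apply Price→AuthID and equate their AuthID entries. Rows 1 and 3 agree on AuthID, PubID; apply AuthID, PubID→PName, Price and equate their PName, Price entries. Rows 1 and 2 agree on PName; apply PName→AuthID, ISBN and equate their AuthID, ISBN entries. Rows 1 and 2 agree on AuthID; apply AuthID→Title, Price and equate their Title, Price entries. No row becomes fully distinguished — the join is lossy.
Dependency preservation: the restricted closure of {AuthID, PubID} across the fragments never reaches {PName, Price}, so AuthID, PubID → PName, Price cannot be enforced without a join — not preserved.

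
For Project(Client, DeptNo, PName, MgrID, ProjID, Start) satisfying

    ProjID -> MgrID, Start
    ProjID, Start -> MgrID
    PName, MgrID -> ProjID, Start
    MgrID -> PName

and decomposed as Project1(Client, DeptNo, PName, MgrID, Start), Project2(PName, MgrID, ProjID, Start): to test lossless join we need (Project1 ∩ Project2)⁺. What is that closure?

Project1 ∩ Project2 = {PName, MgrID, Start}.
PName, MgrID → ProjID, Start applies, adding ProjID
Closure: {PName, MgrID, ProjID, Start}.

PName, MgrID, ProjID, Start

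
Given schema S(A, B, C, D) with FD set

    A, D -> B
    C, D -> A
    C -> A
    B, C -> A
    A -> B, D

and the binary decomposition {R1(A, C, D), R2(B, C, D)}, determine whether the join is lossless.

Common attributes: R1 ∩ R2 = {C, D}.
Closure of {C, D}: C, D → A applies, adding A; A → B, D applies, adding B. So (C, D)⁺ = {A, B, C, D}.
This closure contains every attribute of R1, so R1 ∩ R2 → R1. The join is lossless.

Yes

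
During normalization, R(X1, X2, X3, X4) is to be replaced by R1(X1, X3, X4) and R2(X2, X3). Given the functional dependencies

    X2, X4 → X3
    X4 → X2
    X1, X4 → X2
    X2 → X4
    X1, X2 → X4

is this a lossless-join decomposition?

Common attributes: R1 ∩ R2 = {X3}.
No dependency enlarges {X3}, so (X3)⁺ = {X3}.
The closure contains neither all of R1 = {X1, X3, X4} nor all of R2 = {X2, X3}, so the common attributes are not a superkey of either fragment. The join is lossy.

No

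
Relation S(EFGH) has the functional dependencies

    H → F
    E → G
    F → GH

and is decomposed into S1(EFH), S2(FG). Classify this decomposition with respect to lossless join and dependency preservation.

lossless but not dependency-preserving

Lossless test: (F)⁺ = {FGH}, which contains all of one fragment — lossless.
Dependency preservation: the restricted closure of {E} across the fragments never reaches {G}, so E → G cannot be enforced without a join — not preserved.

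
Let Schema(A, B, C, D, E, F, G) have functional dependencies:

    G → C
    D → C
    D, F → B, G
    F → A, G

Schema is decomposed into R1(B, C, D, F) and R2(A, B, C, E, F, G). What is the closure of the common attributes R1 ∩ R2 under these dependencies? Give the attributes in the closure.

A, B, C, F, G

R1 ∩ R2 = {B, C, F}.
F → A, G applies, adding A, G
Closure: {A, B, C, F, G}.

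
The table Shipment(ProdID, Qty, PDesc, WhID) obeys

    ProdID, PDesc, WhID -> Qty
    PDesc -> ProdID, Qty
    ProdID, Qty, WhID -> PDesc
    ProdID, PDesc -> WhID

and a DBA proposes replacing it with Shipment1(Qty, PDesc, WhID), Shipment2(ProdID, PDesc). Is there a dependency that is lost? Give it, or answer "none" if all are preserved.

Check ProdID, Qty, WhID → PDesc: no single fragment contains all of {ProdID, Qty, PDesc, WhID}, and the restricted closure of {ProdID, Qty, WhID} across the fragments never reaches {PDesc}.
ProdID, PDesc, WhID → Qty is preserved.
PDesc → ProdID, Qty is preserved.
ProdID, PDesc → WhID is preserved.

ProdID, Qty, WhID -> PDesc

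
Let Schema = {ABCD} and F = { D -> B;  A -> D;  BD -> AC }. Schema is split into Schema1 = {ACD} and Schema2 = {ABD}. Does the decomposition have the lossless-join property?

Common attributes: Schema1 ∩ Schema2 = {AD}.
Closure of {AD}: D → B applies, adding B; BD → AC applies, adding C. So (AD)⁺ = {ABCD}.
This closure contains every attribute of Schema1, so Schema1 ∩ Schema2 → Schema1. The join is lossless.

Yes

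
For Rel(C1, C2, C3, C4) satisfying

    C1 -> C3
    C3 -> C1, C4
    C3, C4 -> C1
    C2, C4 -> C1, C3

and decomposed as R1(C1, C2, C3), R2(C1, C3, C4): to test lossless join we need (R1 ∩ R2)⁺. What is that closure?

R1 ∩ R2 = {C1, C3}.
C3 → C1, C4 applies, adding C4
Closure: {C1, C3, C4}.

C1, C3, C4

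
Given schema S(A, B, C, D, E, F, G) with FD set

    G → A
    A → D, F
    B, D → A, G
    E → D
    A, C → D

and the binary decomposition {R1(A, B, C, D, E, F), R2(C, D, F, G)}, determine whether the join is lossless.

No

Common attributes: R1 ∩ R2 = {C, D, F}.
No dependency enlarges {C, D, F}, so (C, D, F)⁺ = {C, D, F}.
The closure contains neither all of R1 = {A, B, C, D, E, F} nor all of R2 = {C, D, F, G}, so the common attributes are not a superkey of either fragment. The join is lossy.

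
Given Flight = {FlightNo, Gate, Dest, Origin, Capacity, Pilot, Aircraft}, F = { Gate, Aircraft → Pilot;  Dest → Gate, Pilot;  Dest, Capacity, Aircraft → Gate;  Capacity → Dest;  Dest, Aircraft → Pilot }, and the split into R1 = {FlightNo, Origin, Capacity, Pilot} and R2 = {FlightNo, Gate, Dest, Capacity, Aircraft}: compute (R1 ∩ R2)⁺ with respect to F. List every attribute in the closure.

FlightNo, Gate, Dest, Capacity, Pilot

R1 ∩ R2 = {FlightNo, Capacity}.
Capacity → Dest applies, adding Dest
Dest → Gate, Pilot applies, adding Gate, Pilot
Closure: {FlightNo, Gate, Dest, Capacity, Pilot}.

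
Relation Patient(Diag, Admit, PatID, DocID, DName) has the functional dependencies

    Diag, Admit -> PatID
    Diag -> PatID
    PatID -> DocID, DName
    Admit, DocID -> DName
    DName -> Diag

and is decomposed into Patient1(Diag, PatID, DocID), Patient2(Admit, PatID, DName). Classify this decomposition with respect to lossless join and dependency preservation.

lossless but not dependency-preserving

Lossless test: (PatID)⁺ = {Diag, PatID, DocID, DName}, which contains all of one fragment — lossless.
Dependency preservation: the restricted closure of {Admit, DocID} across the fragments never reaches {DName}, so Admit, DocID → DName cannot be enforced without a join — not preserved.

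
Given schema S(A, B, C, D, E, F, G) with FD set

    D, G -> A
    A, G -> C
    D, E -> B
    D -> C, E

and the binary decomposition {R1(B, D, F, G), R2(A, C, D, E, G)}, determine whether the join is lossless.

Yes

Common attributes: R1 ∩ R2 = {D, G}.
Closure of {D, G}: D, G → A applies, adding A; A, G → C applies, adding C; D → C, E applies, adding E; D, E → B applies, adding B. So (D, G)⁺ = {A, B, C, D, E, G}.
This closure contains every attribute of R2, so R1 ∩ R2 → R2. The join is lossless.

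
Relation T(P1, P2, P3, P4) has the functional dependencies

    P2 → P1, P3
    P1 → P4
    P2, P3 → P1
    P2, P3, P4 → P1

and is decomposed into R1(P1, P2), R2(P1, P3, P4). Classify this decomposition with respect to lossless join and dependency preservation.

Lossless test: (P1)⁺ = {P1, P4}, which is a superkey of neither fragment — lossy.
Dependency preservation: the restricted closure of {P2} across the fragments never reaches {P1, P3}, so P2 → P1, P3 cannot be enforced without a join — not preserved.

lossy and not dependency-preserving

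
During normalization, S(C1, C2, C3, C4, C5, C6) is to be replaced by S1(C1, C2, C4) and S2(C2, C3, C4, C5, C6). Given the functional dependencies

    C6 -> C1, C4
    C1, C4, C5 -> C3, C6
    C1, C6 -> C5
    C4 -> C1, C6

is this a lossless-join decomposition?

Yes

Common attributes: S1 ∩ S2 = {C2, C4}.
Closure of {C2, C4}: C4 → C1, C6 applies, adding C1, C6; C1, C6 → C5 applies, adding C5; C1, C4, C5 → C3, C6 applies, adding C3. So (C2, C4)⁺ = {C1, C2, C3, C4, C5, C6}.
This closure contains every attribute of S1, so S1 ∩ S2 → S1. The join is lossless.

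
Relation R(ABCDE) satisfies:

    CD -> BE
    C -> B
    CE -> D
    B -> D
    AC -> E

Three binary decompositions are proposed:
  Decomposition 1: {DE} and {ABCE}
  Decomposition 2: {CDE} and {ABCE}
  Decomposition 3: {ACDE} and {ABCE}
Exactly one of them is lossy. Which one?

Decomposition 1

Decomposition 1: common = {E}, closure = {E} → lossy.
Decomposition 2: common = {CE}, closure = {BCDE} → lossless.
Decomposition 3: common = {ACE}, closure = {ABCDE} → lossless.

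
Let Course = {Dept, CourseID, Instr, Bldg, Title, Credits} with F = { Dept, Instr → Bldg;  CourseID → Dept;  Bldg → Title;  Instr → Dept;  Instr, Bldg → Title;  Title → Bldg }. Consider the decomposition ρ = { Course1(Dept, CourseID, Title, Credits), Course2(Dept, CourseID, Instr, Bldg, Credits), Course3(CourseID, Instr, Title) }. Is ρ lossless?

Yes

Chase test. Columns are Dept, CourseID, Instr, Bldg, Title, Credits; row i has aⱼ where attribute j ∈ Coursei, else bᵢⱼ.
Initial tableau (one row per fragment):
  row 1: a1 a2 b13 b14 a5 a6
  row 2: a1 a2 a3 a4 b25 a6
  row 3: b31 a2 a3 b34 a5 b36
Rows 1 and 3 agree on CourseID; apply CourseID→Dept and equate their Dept entries.
Rows 1 and 3 agree on Title; apply Title→Bldg and equate their Bldg entries.
Rows 2 and 3 agree on Dept, Instr; apply Dept, Instr→Bldg and equate their Bldg entries.
Rows 1 and 2 agree on Bldg; apply Bldg→Title and equate their Title entries.
Row 2 is now all distinguished symbols — the join is lossless.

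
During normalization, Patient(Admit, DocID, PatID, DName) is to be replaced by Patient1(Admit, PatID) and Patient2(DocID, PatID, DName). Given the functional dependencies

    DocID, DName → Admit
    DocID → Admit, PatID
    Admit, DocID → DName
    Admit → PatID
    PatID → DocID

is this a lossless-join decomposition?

Yes

Common attributes: Patient1 ∩ Patient2 = {PatID}.
Closure of {PatID}: PatID → DocID applies, adding DocID; DocID → Admit, PatID applies, adding Admit; Admit, DocID → DName applies, adding DName. So (PatID)⁺ = {Admit, DocID, PatID, DName}.
This closure contains every attribute of Patient1, so Patient1 ∩ Patient2 → Patient1. The join is lossless.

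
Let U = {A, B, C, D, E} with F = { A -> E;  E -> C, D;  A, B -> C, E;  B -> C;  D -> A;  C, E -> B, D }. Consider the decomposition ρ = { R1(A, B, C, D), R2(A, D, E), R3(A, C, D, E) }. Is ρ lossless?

Yes

Chase test. Columns are A, B, C, D, E; row i has aⱼ where attribute j ∈ Ri, else bᵢⱼ.
Initial tableau (one row per fragment):
  row 1: a1 a2 a3 a4 b15
  row 2: a1 b22 b23 a4 a5
  row 3: a1 b32 a3 a4 a5
Rows 1 and 2 agree on A; apply A→E and equate their E entries.
Rows 1 and 2 agree on E; apply E→C, D and equate their C, D entries.
Rows 1 and 2 agree on C, E; apply C, E→B, D and equate their B, D entries.
Rows 1 and 3 agree on C, E; apply C, E→B, D and equate their B, D entries.
Row 1 is now all distinguished symbols — the join is lossless.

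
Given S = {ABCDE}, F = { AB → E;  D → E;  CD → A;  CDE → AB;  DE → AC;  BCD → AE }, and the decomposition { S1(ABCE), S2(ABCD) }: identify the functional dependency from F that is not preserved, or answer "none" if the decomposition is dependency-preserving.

none

AB → E lies within S1.
D → E: restricted closure across fragments reaches E.
CD → A lies within S2.
CDE → AB: restricted closure across fragments reaches AB.
DE → AC: restricted closure across fragments reaches AC.
BCD → AE: restricted closure across fragments reaches AE.
Every dependency is enforceable on the fragments, so the decomposition is dependency-preserving.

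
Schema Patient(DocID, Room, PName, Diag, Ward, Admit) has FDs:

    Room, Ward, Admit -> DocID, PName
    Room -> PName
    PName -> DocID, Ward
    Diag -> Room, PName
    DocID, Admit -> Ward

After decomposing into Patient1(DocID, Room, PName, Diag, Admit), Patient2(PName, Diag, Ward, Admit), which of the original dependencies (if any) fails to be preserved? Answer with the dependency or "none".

Check DocID, Admit → Ward: no single fragment contains all of {DocID, Ward, Admit}, and the restricted closure of {DocID, Admit} across the fragments never reaches {Ward}.
Room, Ward, Admit → DocID, PName is preserved.
Room → PName is preserved.
PName → DocID, Ward is preserved.
Diag → Room, PName is preserved.

DocID, Admit -> Ward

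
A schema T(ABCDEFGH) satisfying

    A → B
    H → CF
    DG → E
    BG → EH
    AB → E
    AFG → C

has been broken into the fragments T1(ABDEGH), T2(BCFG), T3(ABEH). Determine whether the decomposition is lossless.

Chase test. Columns are ABCDEFGH; row i has aⱼ where attribute j ∈ Ti, else bᵢⱼ.
Initial tableau (one row per fragment):
  row 1: a1 a2 b13 a4 a5 b16 a7 a8
  row 2: b21 a2 a3 b24 b25 a6 a7 b28
  row 3: a1 a2 b33 b34 a5 b36 b37 a8
Rows 1 and 3 agree on H; apply H→CF and equate their CF entries.
Rows 1 and 2 agree on BG; apply BG→EH and equate their EH entries.
Rows 1 and 2 agree on H; apply H→CF and equate their CF entries.
Row 1 is now all distinguished symbols — the join is lossless.

Yes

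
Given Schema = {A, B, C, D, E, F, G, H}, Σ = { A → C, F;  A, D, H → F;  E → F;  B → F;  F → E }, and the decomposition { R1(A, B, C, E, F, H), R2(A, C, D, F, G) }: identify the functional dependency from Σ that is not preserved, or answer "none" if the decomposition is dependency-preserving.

A → C, F lies within R1.
A, D, H → F: restricted closure across fragments reaches F.
E → F lies within R1.
B → F lies within R1.
F → E lies within R1.
Every dependency is enforceable on the fragments, so the decomposition is dependency-preserving.

none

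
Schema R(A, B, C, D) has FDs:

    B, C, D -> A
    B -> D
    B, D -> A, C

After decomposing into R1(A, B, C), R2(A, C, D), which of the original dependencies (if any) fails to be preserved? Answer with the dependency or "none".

Check B → D: no single fragment contains all of {B, D}, and the restricted closure of {B} across the fragments never reaches {D}.
B, C, D → A is preserved.
B, D → A, C is preserved.

B -> D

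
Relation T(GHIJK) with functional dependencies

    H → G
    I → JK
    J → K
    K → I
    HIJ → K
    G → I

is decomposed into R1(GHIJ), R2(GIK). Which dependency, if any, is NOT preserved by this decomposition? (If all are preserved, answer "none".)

none

H → G lies within R1.
I → JK: restricted closure across fragments reaches JK.
J → K: restricted closure across fragments reaches K.
K → I lies within R2.
HIJ → K: restricted closure across fragments reaches K.
G → I lies within R1.
Every dependency is enforceable on the fragments, so the decomposition is dependency-preserving.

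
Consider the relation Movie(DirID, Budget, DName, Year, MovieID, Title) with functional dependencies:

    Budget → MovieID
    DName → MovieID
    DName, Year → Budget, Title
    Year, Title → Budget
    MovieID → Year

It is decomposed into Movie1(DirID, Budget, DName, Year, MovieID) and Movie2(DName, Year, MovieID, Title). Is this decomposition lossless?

Common attributes: Movie1 ∩ Movie2 = {DName, Year, MovieID}.
Closure of {DName, Year, MovieID}: DName, Year → Budget, Title applies, adding Budget, Title. So (DName, Year, MovieID)⁺ = {Budget, DName, Year, MovieID, Title}.
This closure contains every attribute of Movie2, so Movie1 ∩ Movie2 → Movie2. The join is lossless.

Yes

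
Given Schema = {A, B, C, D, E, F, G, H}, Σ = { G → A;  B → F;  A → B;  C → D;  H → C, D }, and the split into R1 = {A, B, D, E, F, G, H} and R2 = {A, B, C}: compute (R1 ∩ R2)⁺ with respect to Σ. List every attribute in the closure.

A, B, F

R1 ∩ R2 = {A, B}.
B → F applies, adding F
Closure: {A, B, F}.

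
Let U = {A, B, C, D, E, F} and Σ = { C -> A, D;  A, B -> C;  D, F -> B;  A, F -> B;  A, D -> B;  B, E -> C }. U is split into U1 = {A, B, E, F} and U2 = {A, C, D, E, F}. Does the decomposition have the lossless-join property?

Yes

Common attributes: U1 ∩ U2 = {A, E, F}.
Closure of {A, E, F}: A, F → B applies, adding B; B, E → C applies, adding C; C → A, D applies, adding D. So (A, E, F)⁺ = {A, B, C, D, E, F}.
This closure contains every attribute of U1, so U1 ∩ U2 → U1. The join is lossless.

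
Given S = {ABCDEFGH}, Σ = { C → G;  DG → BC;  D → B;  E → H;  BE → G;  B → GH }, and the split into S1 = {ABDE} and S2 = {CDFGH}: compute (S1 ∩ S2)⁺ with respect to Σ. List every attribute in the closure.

BCDGH

S1 ∩ S2 = {D}.
D → B applies, adding B
B → GH applies, adding GH
DG → BC applies, adding C
Closure: {BCDGH}.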